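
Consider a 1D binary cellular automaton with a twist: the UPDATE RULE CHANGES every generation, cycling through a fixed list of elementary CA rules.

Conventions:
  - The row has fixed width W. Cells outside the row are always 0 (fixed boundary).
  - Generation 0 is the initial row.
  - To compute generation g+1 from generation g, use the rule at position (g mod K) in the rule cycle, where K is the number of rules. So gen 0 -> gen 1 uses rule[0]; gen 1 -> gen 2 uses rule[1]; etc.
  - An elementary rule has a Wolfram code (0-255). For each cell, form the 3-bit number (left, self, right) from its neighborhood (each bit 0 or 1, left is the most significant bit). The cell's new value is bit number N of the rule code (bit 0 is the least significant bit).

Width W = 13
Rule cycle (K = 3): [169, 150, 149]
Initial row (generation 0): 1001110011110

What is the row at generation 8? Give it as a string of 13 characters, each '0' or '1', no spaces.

Answer: 0001010010011

Derivation:
Gen 0: 1001110011110
Gen 1 (rule 169): 0001100011100
Gen 2 (rule 150): 0010010101010
Gen 3 (rule 149): 1011010101011
Gen 4 (rule 169): 0110101010110
Gen 5 (rule 150): 1000101010001
Gen 6 (rule 149): 1110101011101
Gen 7 (rule 169): 1101010111010
Gen 8 (rule 150): 0001010010011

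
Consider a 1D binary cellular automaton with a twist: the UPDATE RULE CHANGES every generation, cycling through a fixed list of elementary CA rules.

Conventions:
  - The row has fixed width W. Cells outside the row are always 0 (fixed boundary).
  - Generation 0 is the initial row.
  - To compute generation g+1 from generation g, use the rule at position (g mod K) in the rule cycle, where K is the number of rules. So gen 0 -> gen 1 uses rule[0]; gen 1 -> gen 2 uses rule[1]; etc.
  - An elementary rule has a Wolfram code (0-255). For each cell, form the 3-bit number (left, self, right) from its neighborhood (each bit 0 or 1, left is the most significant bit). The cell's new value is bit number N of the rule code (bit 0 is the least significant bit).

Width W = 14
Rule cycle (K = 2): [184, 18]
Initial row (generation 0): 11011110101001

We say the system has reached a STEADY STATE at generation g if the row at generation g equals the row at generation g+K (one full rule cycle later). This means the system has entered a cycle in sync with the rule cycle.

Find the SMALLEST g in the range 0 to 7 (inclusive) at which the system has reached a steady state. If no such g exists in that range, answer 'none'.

Gen 0: 11011110101001
Gen 1 (rule 184): 10111101010100
Gen 2 (rule 18): 00000000000010
Gen 3 (rule 184): 00000000000001
Gen 4 (rule 18): 00000000000010
Gen 5 (rule 184): 00000000000001
Gen 6 (rule 18): 00000000000010
Gen 7 (rule 184): 00000000000001
Gen 8 (rule 18): 00000000000010
Gen 9 (rule 184): 00000000000001

Answer: 2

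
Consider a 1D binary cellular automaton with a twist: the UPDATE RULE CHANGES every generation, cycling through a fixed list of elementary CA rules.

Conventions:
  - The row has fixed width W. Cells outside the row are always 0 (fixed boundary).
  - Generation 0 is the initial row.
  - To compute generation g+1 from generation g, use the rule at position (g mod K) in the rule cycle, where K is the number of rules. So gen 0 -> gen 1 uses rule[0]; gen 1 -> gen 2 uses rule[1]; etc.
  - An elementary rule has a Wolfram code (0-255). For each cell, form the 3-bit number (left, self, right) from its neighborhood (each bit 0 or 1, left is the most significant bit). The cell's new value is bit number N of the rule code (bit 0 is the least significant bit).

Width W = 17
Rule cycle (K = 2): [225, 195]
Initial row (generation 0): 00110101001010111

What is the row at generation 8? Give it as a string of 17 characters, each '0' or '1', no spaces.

Answer: 00101111101101101

Derivation:
Gen 0: 00110101001010111
Gen 1 (rule 225): 10011010000101011
Gen 2 (rule 195): 00101000111000001
Gen 3 (rule 225): 10010010011011100
Gen 4 (rule 195): 00100100101001101
Gen 5 (rule 225): 10000000010000110
Gen 6 (rule 195): 00111111100111010
Gen 7 (rule 225): 10011111100011100
Gen 8 (rule 195): 00101111101101101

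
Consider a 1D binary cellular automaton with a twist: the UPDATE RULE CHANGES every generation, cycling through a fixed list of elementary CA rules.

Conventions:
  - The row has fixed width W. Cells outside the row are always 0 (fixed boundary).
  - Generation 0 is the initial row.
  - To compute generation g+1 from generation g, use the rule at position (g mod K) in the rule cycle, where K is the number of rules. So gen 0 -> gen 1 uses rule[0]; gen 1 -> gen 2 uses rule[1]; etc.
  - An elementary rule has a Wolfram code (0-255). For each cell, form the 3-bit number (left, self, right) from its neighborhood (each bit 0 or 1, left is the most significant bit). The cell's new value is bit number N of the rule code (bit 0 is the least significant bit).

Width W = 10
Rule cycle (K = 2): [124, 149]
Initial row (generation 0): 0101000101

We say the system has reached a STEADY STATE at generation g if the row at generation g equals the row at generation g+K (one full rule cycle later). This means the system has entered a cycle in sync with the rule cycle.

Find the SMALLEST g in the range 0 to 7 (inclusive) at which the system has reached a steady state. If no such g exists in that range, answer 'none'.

Answer: none

Derivation:
Gen 0: 0101000101
Gen 1 (rule 124): 0111100111
Gen 2 (rule 149): 0011010010
Gen 3 (rule 124): 0011111011
Gen 4 (rule 149): 1001110000
Gen 5 (rule 124): 1101011000
Gen 6 (rule 149): 0001000111
Gen 7 (rule 124): 0001100101
Gen 8 (rule 149): 1100010101
Gen 9 (rule 124): 1110011111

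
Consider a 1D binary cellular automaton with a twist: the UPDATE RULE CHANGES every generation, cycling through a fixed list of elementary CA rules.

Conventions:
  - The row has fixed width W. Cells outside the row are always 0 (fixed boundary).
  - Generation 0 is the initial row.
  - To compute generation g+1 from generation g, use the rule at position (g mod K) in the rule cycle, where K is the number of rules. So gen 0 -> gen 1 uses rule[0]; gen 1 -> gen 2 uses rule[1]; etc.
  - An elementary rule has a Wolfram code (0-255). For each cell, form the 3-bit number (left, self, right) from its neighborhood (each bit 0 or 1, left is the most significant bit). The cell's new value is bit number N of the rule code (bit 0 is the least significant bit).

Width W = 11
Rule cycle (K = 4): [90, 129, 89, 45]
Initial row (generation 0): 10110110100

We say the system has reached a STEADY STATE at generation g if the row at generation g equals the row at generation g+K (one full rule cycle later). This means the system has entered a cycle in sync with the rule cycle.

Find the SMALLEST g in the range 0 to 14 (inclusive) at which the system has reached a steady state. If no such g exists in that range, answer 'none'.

Gen 0: 10110110100
Gen 1 (rule 90): 00110110010
Gen 2 (rule 129): 10000000000
Gen 3 (rule 89): 01111111111
Gen 4 (rule 45): 01000000000
Gen 5 (rule 90): 10100000000
Gen 6 (rule 129): 00001111111
Gen 7 (rule 89): 11101000001
Gen 8 (rule 45): 10011011101
Gen 9 (rule 90): 01111010100
Gen 10 (rule 129): 00110000001
Gen 11 (rule 89): 10111111100
Gen 12 (rule 45): 11100000001
Gen 13 (rule 90): 10110000010
Gen 14 (rule 129): 00000111000
Gen 15 (rule 89): 11110101111
Gen 16 (rule 45): 10001111000
Gen 17 (rule 90): 01011001100
Gen 18 (rule 129): 00000000001

Answer: none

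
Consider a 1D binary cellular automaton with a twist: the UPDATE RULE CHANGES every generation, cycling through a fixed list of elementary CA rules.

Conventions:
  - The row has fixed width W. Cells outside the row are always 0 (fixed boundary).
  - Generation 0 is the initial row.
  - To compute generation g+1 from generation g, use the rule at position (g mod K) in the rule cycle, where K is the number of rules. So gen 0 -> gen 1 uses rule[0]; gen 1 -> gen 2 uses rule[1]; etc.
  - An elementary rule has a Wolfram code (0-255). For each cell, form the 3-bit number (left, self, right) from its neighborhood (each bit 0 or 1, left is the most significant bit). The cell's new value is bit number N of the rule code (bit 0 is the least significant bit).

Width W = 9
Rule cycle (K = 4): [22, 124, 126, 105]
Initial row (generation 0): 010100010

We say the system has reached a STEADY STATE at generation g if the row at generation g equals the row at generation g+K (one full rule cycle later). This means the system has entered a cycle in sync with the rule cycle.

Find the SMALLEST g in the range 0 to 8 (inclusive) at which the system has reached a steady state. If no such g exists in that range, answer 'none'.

Gen 0: 010100010
Gen 1 (rule 22): 110110111
Gen 2 (rule 124): 111111101
Gen 3 (rule 126): 100000111
Gen 4 (rule 105): 001110101
Gen 5 (rule 22): 010000101
Gen 6 (rule 124): 011000111
Gen 7 (rule 126): 111101101
Gen 8 (rule 105): 100111110
Gen 9 (rule 22): 111000001
Gen 10 (rule 124): 101100001
Gen 11 (rule 126): 111110011
Gen 12 (rule 105): 100010011

Answer: none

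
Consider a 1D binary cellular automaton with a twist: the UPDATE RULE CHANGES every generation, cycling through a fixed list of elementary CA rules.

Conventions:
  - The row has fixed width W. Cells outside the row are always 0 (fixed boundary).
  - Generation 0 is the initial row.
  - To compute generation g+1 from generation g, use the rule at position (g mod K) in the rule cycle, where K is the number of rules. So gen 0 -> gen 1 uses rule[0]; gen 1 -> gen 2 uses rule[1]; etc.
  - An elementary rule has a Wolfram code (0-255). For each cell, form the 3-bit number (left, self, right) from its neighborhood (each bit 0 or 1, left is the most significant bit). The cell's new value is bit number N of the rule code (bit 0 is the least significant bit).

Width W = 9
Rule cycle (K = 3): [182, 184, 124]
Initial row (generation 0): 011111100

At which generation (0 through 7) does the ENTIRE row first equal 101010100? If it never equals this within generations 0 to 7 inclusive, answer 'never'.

Answer: never

Derivation:
Gen 0: 011111100
Gen 1 (rule 182): 101111010
Gen 2 (rule 184): 011110101
Gen 3 (rule 124): 010011111
Gen 4 (rule 182): 111101110
Gen 5 (rule 184): 111011101
Gen 6 (rule 124): 101110111
Gen 7 (rule 182): 110101010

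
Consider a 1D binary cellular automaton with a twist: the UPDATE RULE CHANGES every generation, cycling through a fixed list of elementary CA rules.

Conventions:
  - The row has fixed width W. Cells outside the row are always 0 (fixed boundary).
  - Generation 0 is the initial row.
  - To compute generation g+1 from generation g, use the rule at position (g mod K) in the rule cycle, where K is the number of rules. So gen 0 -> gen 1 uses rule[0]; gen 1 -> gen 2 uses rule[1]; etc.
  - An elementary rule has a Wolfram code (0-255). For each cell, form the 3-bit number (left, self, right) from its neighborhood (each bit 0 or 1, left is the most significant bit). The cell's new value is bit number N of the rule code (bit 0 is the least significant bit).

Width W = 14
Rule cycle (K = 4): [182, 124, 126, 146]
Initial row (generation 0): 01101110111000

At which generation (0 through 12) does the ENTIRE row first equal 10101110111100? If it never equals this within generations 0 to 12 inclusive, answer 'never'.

Answer: never

Derivation:
Gen 0: 01101110111000
Gen 1 (rule 182): 10010101010100
Gen 2 (rule 124): 11011111111110
Gen 3 (rule 126): 11110000000011
Gen 4 (rule 146): 01101000000100
Gen 5 (rule 182): 10011100001110
Gen 6 (rule 124): 11010110001011
Gen 7 (rule 126): 11111111011111
Gen 8 (rule 146): 01111110001110
Gen 9 (rule 182): 10111101010101
Gen 10 (rule 124): 11100111111111
Gen 11 (rule 126): 10111100000001
Gen 12 (rule 146): 00011010000010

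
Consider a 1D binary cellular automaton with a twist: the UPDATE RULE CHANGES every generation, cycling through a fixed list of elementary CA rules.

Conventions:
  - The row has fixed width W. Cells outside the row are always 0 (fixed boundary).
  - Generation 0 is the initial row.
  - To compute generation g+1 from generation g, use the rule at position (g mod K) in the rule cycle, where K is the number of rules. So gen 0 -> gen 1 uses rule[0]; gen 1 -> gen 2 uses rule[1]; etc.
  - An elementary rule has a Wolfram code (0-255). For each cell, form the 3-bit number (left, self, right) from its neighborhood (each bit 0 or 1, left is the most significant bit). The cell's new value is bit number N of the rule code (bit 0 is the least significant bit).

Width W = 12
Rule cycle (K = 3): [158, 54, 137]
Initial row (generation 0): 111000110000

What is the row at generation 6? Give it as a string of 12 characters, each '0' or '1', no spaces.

Answer: 111110000011

Derivation:
Gen 0: 111000110000
Gen 1 (rule 158): 110101101000
Gen 2 (rule 54): 001110011100
Gen 3 (rule 137): 101100011001
Gen 4 (rule 158): 101010110111
Gen 5 (rule 54): 111111001000
Gen 6 (rule 137): 111110000011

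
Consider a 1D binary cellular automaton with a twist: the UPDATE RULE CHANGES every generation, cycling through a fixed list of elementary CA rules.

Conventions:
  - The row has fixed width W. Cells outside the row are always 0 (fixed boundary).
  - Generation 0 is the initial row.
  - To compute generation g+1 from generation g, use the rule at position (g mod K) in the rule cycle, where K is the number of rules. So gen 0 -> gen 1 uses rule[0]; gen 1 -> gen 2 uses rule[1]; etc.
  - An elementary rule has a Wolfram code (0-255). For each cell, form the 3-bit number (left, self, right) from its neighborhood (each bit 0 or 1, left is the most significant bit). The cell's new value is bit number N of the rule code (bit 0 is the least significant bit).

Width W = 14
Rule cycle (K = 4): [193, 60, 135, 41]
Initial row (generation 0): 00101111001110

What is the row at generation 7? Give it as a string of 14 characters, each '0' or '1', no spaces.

Gen 0: 00101111001110
Gen 1 (rule 193): 10000111000110
Gen 2 (rule 60): 11000100100101
Gen 3 (rule 135): 00011101101101
Gen 4 (rule 41): 11010011011010
Gen 5 (rule 193): 01000001001000
Gen 6 (rule 60): 01100001101100
Gen 7 (rule 135): 10001110000001

Answer: 10001110000001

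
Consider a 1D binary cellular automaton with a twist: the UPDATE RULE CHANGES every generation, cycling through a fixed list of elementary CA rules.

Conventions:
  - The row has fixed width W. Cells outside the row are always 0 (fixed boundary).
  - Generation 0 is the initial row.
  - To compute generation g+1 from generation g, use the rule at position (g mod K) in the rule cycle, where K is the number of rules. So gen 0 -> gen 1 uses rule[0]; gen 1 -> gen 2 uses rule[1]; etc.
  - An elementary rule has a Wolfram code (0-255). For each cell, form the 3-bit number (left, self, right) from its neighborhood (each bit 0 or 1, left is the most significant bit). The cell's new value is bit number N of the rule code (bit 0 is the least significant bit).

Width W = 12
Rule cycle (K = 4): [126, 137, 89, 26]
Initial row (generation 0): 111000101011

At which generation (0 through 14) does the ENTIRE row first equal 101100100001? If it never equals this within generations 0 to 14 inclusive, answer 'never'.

Answer: never

Derivation:
Gen 0: 111000101011
Gen 1 (rule 126): 101101111111
Gen 2 (rule 137): 001001111110
Gen 3 (rule 89): 100101000011
Gen 4 (rule 26): 011000100110
Gen 5 (rule 126): 111101111111
Gen 6 (rule 137): 111001111110
Gen 7 (rule 89): 101101000011
Gen 8 (rule 26): 001000100110
Gen 9 (rule 126): 011101111111
Gen 10 (rule 137): 011001111110
Gen 11 (rule 89): 011101000011
Gen 12 (rule 26): 110000100110
Gen 13 (rule 126): 111001111111
Gen 14 (rule 137): 110001111110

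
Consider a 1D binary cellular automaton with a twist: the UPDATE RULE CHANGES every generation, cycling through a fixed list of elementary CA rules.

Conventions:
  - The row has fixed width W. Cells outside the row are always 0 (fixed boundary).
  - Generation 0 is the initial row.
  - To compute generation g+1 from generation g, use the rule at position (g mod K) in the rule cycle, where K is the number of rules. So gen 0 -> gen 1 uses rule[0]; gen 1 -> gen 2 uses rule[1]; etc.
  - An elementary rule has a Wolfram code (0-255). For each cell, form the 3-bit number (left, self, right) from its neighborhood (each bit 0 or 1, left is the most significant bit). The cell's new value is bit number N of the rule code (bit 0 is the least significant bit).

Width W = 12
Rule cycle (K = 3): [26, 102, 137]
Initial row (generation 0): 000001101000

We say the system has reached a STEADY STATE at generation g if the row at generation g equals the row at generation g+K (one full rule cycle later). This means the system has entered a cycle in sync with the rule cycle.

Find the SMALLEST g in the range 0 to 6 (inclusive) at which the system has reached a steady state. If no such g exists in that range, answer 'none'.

Answer: none

Derivation:
Gen 0: 000001101000
Gen 1 (rule 26): 000011000100
Gen 2 (rule 102): 000101001100
Gen 3 (rule 137): 110000001001
Gen 4 (rule 26): 101000010110
Gen 5 (rule 102): 111000111010
Gen 6 (rule 137): 110010110000
Gen 7 (rule 26): 101100101000
Gen 8 (rule 102): 110101111000
Gen 9 (rule 137): 100001110011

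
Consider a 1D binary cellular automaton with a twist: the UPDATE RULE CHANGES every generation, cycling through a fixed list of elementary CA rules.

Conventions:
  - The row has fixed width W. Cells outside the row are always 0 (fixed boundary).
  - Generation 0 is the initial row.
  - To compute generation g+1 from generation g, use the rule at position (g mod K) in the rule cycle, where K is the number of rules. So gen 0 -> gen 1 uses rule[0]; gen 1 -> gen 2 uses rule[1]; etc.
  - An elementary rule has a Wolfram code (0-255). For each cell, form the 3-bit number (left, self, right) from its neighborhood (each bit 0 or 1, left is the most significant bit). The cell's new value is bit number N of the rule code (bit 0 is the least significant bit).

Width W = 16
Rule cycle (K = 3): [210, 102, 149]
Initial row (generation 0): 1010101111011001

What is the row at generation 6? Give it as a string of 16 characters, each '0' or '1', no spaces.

Gen 0: 1010101111011001
Gen 1 (rule 210): 0000000111001110
Gen 2 (rule 102): 0000001001010010
Gen 3 (rule 149): 1111101101011011
Gen 4 (rule 210): 0111100100001001
Gen 5 (rule 102): 1000101100011011
Gen 6 (rule 149): 1110100011000000

Answer: 1110100011000000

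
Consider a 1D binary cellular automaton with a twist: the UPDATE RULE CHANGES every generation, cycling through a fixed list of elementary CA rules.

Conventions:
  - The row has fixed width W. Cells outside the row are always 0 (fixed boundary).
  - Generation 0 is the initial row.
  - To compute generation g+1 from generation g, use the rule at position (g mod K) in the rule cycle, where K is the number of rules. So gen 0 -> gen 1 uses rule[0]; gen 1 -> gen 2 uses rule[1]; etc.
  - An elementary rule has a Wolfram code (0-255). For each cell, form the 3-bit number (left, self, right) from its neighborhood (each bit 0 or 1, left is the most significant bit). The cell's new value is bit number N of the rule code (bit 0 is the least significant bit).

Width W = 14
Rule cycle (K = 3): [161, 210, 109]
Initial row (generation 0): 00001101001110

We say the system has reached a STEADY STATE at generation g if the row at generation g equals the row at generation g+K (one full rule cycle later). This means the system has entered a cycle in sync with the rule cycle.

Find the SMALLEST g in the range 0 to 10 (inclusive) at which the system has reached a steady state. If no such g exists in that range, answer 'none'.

Gen 0: 00001101001110
Gen 1 (rule 161): 11100010000100
Gen 2 (rule 210): 01110101001010
Gen 3 (rule 109): 01011111001110
Gen 4 (rule 161): 00101110000100
Gen 5 (rule 210): 01000111001010
Gen 6 (rule 109): 01010101001110
Gen 7 (rule 161): 00101010000100
Gen 8 (rule 210): 01000001001010
Gen 9 (rule 109): 01011101001110
Gen 10 (rule 161): 00101010000100
Gen 11 (rule 210): 01000001001010
Gen 12 (rule 109): 01011101001110
Gen 13 (rule 161): 00101010000100

Answer: 7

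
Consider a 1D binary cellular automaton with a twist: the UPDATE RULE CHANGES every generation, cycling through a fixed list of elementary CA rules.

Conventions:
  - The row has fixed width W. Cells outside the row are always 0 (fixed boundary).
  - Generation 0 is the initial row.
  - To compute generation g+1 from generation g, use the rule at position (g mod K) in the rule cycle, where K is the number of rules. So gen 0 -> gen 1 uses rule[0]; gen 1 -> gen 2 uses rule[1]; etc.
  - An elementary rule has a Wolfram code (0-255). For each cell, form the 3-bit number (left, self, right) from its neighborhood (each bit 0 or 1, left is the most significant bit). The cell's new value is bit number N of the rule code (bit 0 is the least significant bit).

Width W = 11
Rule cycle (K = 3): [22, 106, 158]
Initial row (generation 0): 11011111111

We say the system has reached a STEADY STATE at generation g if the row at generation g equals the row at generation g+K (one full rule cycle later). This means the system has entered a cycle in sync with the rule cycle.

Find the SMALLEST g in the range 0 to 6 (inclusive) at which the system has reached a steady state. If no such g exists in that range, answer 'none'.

Answer: 1

Derivation:
Gen 0: 11011111111
Gen 1 (rule 22): 00000000000
Gen 2 (rule 106): 00000000000
Gen 3 (rule 158): 00000000000
Gen 4 (rule 22): 00000000000
Gen 5 (rule 106): 00000000000
Gen 6 (rule 158): 00000000000
Gen 7 (rule 22): 00000000000
Gen 8 (rule 106): 00000000000
Gen 9 (rule 158): 00000000000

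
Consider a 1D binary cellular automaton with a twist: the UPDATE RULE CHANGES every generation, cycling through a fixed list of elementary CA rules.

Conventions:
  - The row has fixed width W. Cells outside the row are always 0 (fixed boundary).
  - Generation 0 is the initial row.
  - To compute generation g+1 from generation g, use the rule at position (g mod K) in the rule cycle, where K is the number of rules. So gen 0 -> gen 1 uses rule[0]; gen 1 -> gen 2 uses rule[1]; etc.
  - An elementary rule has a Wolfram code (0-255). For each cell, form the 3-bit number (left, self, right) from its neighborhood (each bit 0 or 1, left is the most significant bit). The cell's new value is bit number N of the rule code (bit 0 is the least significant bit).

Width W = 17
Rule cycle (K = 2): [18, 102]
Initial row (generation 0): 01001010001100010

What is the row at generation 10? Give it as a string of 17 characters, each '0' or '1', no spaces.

Gen 0: 01001010001100010
Gen 1 (rule 18): 10110001010010101
Gen 2 (rule 102): 11010011110111111
Gen 3 (rule 18): 00001100000000000
Gen 4 (rule 102): 00010100000000000
Gen 5 (rule 18): 00100010000000000
Gen 6 (rule 102): 01100110000000000
Gen 7 (rule 18): 10011001000000000
Gen 8 (rule 102): 10101011000000000
Gen 9 (rule 18): 00000000100000000
Gen 10 (rule 102): 00000001100000000

Answer: 00000001100000000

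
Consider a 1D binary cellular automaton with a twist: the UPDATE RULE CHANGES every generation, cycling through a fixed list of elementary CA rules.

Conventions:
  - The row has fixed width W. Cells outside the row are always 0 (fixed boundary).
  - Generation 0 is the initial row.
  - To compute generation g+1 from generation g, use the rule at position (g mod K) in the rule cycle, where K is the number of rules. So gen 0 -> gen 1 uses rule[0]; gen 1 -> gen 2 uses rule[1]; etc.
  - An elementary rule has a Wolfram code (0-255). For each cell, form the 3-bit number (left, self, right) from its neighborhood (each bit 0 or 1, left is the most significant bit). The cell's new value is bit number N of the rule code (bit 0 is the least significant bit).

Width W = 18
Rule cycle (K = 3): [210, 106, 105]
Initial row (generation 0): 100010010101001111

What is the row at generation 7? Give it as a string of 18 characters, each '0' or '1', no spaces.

Gen 0: 100010010101001111
Gen 1 (rule 210): 010101100000110111
Gen 2 (rule 106): 101011100001111101
Gen 3 (rule 105): 010110101101000110
Gen 4 (rule 210): 100010000100101011
Gen 5 (rule 106): 000100001001010111
Gen 6 (rule 105): 110001100000101101
Gen 7 (rule 210): 011010110001000100

Answer: 011010110001000100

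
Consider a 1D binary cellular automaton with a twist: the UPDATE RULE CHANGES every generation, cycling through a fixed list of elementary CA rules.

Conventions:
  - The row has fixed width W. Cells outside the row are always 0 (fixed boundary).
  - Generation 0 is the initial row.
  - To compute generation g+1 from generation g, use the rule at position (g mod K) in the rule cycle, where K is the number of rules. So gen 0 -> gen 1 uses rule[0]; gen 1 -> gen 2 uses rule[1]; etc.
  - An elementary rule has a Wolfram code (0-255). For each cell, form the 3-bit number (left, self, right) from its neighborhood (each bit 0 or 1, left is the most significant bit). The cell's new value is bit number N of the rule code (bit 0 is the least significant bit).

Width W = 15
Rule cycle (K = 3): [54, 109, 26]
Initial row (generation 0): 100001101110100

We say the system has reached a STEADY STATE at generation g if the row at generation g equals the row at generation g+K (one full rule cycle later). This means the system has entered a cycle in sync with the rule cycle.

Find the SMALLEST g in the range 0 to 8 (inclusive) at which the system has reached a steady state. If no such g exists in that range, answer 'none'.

Gen 0: 100001101110100
Gen 1 (rule 54): 110010010001110
Gen 2 (rule 109): 110010010101010
Gen 3 (rule 26): 101101100000001
Gen 4 (rule 54): 110010010000011
Gen 5 (rule 109): 110010010111011
Gen 6 (rule 26): 101101100100010
Gen 7 (rule 54): 110010011110111
Gen 8 (rule 109): 110010010011101
Gen 9 (rule 26): 101101101110000
Gen 10 (rule 54): 110010010001000
Gen 11 (rule 109): 110010010101011

Answer: none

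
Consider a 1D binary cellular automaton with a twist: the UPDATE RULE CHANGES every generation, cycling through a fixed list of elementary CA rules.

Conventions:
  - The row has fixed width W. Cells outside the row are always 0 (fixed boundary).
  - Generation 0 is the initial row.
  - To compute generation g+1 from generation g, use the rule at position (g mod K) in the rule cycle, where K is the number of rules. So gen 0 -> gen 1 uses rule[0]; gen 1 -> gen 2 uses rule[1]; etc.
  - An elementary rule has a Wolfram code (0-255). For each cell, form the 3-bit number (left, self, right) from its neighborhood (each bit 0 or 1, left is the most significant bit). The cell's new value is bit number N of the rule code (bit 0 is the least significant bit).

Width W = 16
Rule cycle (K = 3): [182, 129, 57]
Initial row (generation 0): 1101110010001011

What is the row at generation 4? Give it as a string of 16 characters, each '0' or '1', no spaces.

Gen 0: 1101110010001011
Gen 1 (rule 182): 0010101111011100
Gen 2 (rule 129): 1000000110001001
Gen 3 (rule 57): 0111110101100100
Gen 4 (rule 182): 1011101110011110

Answer: 1011101110011110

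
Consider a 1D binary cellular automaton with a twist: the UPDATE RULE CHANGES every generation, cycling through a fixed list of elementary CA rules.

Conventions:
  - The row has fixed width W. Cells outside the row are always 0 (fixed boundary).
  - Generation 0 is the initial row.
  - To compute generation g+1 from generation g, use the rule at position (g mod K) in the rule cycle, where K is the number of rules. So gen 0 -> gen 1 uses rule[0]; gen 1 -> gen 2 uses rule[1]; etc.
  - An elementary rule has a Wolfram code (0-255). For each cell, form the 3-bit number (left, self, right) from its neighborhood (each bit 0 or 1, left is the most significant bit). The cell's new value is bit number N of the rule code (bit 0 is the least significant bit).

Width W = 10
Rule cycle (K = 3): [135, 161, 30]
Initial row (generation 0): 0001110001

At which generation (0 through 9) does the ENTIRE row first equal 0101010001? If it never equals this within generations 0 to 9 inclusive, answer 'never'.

Gen 0: 0001110001
Gen 1 (rule 135): 1110100111
Gen 2 (rule 161): 0101000010
Gen 3 (rule 30): 1101100111
Gen 4 (rule 135): 0000001010
Gen 5 (rule 161): 1111100100
Gen 6 (rule 30): 1000011110
Gen 7 (rule 135): 1011101100
Gen 8 (rule 161): 0101010001
Gen 9 (rule 30): 1101011011

Answer: 8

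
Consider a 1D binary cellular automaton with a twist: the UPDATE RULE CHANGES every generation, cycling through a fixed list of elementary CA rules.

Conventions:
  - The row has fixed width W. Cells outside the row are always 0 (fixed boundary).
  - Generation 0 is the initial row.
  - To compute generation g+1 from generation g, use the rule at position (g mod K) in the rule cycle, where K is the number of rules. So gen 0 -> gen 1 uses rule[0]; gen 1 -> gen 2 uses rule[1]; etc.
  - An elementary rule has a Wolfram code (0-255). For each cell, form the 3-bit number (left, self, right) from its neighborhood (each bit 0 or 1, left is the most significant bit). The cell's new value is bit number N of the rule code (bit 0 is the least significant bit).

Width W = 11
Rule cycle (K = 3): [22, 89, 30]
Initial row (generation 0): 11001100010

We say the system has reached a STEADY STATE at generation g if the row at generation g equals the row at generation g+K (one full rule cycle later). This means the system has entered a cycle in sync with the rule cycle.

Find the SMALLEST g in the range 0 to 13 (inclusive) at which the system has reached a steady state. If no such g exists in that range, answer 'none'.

Answer: none

Derivation:
Gen 0: 11001100010
Gen 1 (rule 22): 00110010111
Gen 2 (rule 89): 10111000101
Gen 3 (rule 30): 10100101101
Gen 4 (rule 22): 10111100001
Gen 5 (rule 89): 00100111100
Gen 6 (rule 30): 01111100010
Gen 7 (rule 22): 10000010111
Gen 8 (rule 89): 01111000101
Gen 9 (rule 30): 11000101101
Gen 10 (rule 22): 00101100001
Gen 11 (rule 89): 10001111100
Gen 12 (rule 30): 11011000010
Gen 13 (rule 22): 00000100111
Gen 14 (rule 89): 11110010101
Gen 15 (rule 30): 10001110101
Gen 16 (rule 22): 11010000101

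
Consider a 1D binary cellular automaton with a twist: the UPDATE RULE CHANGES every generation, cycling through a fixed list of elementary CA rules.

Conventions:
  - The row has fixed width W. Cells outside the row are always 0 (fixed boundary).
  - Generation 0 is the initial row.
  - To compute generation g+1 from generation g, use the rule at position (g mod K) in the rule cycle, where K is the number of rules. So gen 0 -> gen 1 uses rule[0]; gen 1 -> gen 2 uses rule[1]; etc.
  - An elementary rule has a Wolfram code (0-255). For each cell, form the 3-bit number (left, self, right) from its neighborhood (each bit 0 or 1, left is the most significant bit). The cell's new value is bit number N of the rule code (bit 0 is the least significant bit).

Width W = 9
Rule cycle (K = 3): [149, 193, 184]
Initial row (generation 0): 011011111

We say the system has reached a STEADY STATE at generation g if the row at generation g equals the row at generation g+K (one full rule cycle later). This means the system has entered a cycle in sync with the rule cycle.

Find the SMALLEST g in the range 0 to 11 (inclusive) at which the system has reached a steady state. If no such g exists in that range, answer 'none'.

Answer: none

Derivation:
Gen 0: 011011111
Gen 1 (rule 149): 000001110
Gen 2 (rule 193): 111100110
Gen 3 (rule 184): 111010101
Gen 4 (rule 149): 010010101
Gen 5 (rule 193): 000000000
Gen 6 (rule 184): 000000000
Gen 7 (rule 149): 111111111
Gen 8 (rule 193): 011111111
Gen 9 (rule 184): 011111110
Gen 10 (rule 149): 001111101
Gen 11 (rule 193): 100111100
Gen 12 (rule 184): 010111010
Gen 13 (rule 149): 010010011
Gen 14 (rule 193): 000000001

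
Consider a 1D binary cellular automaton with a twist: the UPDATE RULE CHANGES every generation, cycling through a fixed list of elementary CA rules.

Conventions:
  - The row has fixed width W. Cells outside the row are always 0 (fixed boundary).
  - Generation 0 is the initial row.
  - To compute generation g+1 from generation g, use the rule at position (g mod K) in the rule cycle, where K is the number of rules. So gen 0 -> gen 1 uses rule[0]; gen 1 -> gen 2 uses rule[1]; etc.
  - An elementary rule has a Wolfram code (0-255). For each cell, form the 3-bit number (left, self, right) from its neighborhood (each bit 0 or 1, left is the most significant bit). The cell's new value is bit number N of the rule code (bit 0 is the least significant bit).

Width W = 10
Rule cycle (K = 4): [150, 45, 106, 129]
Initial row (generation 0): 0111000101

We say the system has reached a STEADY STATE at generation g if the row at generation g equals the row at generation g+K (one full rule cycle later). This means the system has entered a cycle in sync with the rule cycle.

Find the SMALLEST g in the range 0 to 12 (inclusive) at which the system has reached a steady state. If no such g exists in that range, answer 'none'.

Answer: 8

Derivation:
Gen 0: 0111000101
Gen 1 (rule 150): 1010101101
Gen 2 (rule 45): 1111111011
Gen 3 (rule 106): 1000001111
Gen 4 (rule 129): 0011100110
Gen 5 (rule 150): 0101011001
Gen 6 (rule 45): 0111110001
Gen 7 (rule 106): 1100010010
Gen 8 (rule 129): 0001000000
Gen 9 (rule 150): 0011100000
Gen 10 (rule 45): 1010001111
Gen 11 (rule 106): 0100011001
Gen 12 (rule 129): 0001000000
Gen 13 (rule 150): 0011100000
Gen 14 (rule 45): 1010001111
Gen 15 (rule 106): 0100011001
Gen 16 (rule 129): 0001000000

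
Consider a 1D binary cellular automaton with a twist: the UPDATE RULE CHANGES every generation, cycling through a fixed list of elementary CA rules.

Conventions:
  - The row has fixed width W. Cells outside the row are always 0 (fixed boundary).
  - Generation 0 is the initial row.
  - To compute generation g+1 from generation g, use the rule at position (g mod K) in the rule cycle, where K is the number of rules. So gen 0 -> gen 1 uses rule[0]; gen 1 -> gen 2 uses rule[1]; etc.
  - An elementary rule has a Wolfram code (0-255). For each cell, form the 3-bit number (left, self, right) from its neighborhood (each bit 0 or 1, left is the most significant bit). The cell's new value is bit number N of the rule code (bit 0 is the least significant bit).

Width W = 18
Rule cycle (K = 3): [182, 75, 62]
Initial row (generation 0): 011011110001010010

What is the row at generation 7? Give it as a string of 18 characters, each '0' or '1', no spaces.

Gen 0: 011011110001010010
Gen 1 (rule 182): 100101101011111111
Gen 2 (rule 75): 001001100010000001
Gen 3 (rule 62): 011111010111000011
Gen 4 (rule 182): 101110111010100100
Gen 5 (rule 75): 001010101000001001
Gen 6 (rule 62): 011111111100011111
Gen 7 (rule 182): 101111111010101110

Answer: 101111111010101110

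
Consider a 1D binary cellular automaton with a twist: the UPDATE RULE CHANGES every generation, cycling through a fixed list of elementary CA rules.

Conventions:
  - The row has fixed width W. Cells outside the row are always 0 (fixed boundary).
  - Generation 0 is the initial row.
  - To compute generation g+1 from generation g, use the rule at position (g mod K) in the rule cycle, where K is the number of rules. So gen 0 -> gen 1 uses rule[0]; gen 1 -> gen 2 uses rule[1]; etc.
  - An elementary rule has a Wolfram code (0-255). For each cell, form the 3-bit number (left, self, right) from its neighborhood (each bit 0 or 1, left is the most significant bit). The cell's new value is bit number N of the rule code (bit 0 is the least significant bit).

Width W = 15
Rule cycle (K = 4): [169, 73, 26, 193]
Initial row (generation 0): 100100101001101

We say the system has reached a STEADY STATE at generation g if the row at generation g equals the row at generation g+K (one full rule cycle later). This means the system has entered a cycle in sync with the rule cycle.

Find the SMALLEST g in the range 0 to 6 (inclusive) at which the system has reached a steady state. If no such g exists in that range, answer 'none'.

Gen 0: 100100101001101
Gen 1 (rule 169): 000000010001010
Gen 2 (rule 73): 111111000100000
Gen 3 (rule 26): 100000101010000
Gen 4 (rule 193): 001110000000111
Gen 5 (rule 169): 101100111110110
Gen 6 (rule 73): 001100100010110
Gen 7 (rule 26): 011011010100101
Gen 8 (rule 193): 001001000000000
Gen 9 (rule 169): 100000011111111
Gen 10 (rule 73): 001111010000001

Answer: none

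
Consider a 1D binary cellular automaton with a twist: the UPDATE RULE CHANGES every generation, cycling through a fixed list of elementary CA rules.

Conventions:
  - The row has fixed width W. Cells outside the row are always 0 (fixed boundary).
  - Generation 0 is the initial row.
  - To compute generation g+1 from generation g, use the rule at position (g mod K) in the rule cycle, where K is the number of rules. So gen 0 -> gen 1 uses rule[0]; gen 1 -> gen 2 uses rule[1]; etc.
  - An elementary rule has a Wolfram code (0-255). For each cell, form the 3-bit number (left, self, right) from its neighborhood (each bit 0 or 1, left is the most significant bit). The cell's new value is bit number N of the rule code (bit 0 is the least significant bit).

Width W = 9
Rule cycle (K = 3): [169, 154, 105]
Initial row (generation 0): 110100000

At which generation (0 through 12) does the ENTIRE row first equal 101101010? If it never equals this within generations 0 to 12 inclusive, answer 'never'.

Answer: 12

Derivation:
Gen 0: 110100000
Gen 1 (rule 169): 101001111
Gen 2 (rule 154): 000111110
Gen 3 (rule 105): 110100010
Gen 4 (rule 169): 101001000
Gen 5 (rule 154): 000110100
Gen 6 (rule 105): 110111001
Gen 7 (rule 169): 101110000
Gen 8 (rule 154): 001101000
Gen 9 (rule 105): 101110011
Gen 10 (rule 169): 011100010
Gen 11 (rule 154): 111010101
Gen 12 (rule 105): 101101010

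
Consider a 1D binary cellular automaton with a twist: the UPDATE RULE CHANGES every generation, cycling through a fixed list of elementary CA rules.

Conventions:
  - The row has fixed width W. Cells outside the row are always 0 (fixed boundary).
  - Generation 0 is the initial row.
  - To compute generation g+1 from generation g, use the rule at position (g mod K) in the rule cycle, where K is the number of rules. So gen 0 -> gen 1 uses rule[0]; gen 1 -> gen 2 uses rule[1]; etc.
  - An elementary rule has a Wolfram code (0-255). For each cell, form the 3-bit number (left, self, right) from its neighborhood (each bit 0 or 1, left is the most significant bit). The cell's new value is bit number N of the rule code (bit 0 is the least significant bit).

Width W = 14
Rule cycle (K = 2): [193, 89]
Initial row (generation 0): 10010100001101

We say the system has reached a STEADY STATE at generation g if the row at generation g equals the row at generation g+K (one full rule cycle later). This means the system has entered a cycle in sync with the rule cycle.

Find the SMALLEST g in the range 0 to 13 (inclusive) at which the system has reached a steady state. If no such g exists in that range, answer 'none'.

Gen 0: 10010100001101
Gen 1 (rule 193): 00000001100100
Gen 2 (rule 89): 11111101110011
Gen 3 (rule 193): 01111100110001
Gen 4 (rule 89): 01000110111100
Gen 5 (rule 193): 00010010011101
Gen 6 (rule 89): 11001001010100
Gen 7 (rule 193): 01000000000001
Gen 8 (rule 89): 00111111111100
Gen 9 (rule 193): 10011111111101
Gen 10 (rule 89): 01010000000100
Gen 11 (rule 193): 00000111110001
Gen 12 (rule 89): 11110100011100
Gen 13 (rule 193): 01110001001101
Gen 14 (rule 89): 01011100101100
Gen 15 (rule 193): 00001100000101

Answer: none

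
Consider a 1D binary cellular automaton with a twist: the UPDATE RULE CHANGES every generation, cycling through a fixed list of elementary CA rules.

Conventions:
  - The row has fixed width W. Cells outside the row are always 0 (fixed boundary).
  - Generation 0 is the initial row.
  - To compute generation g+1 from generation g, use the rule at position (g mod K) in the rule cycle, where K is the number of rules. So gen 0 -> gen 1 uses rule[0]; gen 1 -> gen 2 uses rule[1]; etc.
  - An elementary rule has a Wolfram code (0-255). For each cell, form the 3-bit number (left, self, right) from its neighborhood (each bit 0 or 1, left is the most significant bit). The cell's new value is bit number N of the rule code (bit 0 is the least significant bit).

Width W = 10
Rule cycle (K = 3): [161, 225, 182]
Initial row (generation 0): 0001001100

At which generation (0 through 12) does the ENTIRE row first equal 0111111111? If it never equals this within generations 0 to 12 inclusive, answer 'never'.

Gen 0: 0001001100
Gen 1 (rule 161): 1100000001
Gen 2 (rule 225): 0101111100
Gen 3 (rule 182): 1110111010
Gen 4 (rule 161): 0101010100
Gen 5 (rule 225): 0010101001
Gen 6 (rule 182): 0111111111
Gen 7 (rule 161): 0011111110
Gen 8 (rule 225): 1001111110
Gen 9 (rule 182): 1110111101
Gen 10 (rule 161): 0101011010
Gen 11 (rule 225): 0010101100
Gen 12 (rule 182): 0111110010

Answer: 6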